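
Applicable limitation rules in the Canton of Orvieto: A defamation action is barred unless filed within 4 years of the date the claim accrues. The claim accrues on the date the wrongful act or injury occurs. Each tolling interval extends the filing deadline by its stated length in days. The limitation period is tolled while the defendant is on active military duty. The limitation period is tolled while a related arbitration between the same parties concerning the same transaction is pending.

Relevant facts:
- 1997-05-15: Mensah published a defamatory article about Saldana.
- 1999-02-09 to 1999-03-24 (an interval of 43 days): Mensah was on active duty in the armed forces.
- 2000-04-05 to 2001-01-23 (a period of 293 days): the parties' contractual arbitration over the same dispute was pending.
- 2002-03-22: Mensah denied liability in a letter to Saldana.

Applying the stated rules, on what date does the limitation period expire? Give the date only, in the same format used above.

The limitation period began to run on 1997-05-15.
The untolled deadline — 4 years after 1997-05-15 — is 2001-05-15.
The defendant's active military service from 1999-02-09 to 1999-03-24 tolled the period for 43 days, extending the deadline to 2001-06-27.
The pending related arbitration from 2000-04-05 to 2001-01-23 tolled the period for 293 days, extending the deadline to 2002-04-16.
The other events in the timeline have no effect on the limitation period under the stated rules.

2002-04-16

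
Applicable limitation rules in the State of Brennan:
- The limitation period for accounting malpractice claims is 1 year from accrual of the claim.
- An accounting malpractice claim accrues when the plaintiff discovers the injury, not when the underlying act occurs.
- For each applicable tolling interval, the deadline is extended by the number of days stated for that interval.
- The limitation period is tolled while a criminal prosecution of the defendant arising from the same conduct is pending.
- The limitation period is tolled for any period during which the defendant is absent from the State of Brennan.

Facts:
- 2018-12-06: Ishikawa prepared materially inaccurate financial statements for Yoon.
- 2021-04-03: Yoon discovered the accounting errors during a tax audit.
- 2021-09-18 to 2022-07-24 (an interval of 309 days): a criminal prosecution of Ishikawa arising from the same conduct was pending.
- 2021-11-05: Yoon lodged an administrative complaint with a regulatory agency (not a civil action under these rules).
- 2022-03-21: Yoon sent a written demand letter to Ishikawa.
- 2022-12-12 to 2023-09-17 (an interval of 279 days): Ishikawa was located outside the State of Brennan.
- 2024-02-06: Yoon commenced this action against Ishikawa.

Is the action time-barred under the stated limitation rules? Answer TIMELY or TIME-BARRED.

Under the discovery rule, the claim accrued on 2021-04-03, when Yoon discovered the injury — not on the 2018-12-06 date of the underlying act.
1 year from 2021-04-03 is 2022-04-03.
The period was tolled for 309 days by the pending criminal prosecution (2021-09-18 to 2022-07-24), pushing the deadline to 2023-02-06.
The period was tolled for 279 days by the defendant's absence from the jurisdiction (2022-12-12 to 2023-09-17), pushing the deadline to 2023-11-12.
The other events in the timeline have no effect on the limitation period under the stated rules.
The 2024-02-06 filing falls after the 2023-11-12 deadline; the claim is time-barred.

TIME-BARRED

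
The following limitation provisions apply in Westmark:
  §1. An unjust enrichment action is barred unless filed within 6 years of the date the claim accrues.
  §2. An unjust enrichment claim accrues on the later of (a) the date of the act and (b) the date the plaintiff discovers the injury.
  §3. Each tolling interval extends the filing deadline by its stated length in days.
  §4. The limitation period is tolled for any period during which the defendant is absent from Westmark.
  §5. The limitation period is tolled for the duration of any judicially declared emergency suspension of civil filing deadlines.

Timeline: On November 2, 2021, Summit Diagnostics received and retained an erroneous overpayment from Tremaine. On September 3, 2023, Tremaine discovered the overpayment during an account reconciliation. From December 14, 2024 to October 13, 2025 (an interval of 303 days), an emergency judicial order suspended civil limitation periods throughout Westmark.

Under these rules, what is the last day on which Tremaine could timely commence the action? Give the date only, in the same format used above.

Because discovery on September 3, 2023 post-dates the November 2, 2021 act, accrual under the later-of rule falls on September 3, 2023.
The untolled deadline — 6 years after September 3, 2023 — is September 3, 2029.
The emergency suspension of filing deadlines from December 14, 2024 to October 13, 2025 tolled the period for 303 days, extending the deadline to July 3, 2030.

July 3, 2030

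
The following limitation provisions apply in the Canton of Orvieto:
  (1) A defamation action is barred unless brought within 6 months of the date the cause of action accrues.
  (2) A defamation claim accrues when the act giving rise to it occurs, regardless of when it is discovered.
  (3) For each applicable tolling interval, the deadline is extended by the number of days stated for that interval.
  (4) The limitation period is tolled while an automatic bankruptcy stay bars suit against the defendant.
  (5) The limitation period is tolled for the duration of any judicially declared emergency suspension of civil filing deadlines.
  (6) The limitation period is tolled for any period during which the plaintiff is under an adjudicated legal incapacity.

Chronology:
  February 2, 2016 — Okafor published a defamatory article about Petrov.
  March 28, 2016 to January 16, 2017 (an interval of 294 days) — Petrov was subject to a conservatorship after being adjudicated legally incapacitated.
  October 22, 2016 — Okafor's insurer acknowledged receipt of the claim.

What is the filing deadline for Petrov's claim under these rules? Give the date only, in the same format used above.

The claim accrued on February 2, 2016, when the wrongful act occurred.
Adding the 6 months base period to February 2, 2016 gives a deadline of August 2, 2016, before any tolling.
The plaintiff's legal incapacity from March 28, 2016 to January 16, 2017 tolled the period for 294 days, extending the deadline to May 23, 2017.
None of the other events listed affects the running of the period under the stated rules.

May 23, 2017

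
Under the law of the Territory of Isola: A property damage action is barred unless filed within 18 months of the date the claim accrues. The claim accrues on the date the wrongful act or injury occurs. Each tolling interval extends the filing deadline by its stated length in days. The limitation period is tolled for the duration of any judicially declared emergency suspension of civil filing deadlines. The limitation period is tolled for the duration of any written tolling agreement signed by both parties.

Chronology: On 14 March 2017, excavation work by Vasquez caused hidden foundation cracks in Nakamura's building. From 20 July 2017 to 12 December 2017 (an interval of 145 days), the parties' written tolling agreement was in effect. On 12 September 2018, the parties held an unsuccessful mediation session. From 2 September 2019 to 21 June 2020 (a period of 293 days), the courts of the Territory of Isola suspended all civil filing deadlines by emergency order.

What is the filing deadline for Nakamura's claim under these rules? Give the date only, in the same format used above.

The limitation period began to run on 14 March 2017.
18 months from 14 March 2017 is 14 September 2018.
The period was tolled for 145 days by the written tolling agreement (20 July 2017 to 12 December 2017), pushing the deadline to 6 February 2019.
The emergency suspension of filing deadlines from 2 September 2019 to 21 June 2020 began after the period had already run on 6 February 2019, so it has no tolling effect.
The other events in the timeline have no effect on the limitation period under the stated rules.

6 February 2019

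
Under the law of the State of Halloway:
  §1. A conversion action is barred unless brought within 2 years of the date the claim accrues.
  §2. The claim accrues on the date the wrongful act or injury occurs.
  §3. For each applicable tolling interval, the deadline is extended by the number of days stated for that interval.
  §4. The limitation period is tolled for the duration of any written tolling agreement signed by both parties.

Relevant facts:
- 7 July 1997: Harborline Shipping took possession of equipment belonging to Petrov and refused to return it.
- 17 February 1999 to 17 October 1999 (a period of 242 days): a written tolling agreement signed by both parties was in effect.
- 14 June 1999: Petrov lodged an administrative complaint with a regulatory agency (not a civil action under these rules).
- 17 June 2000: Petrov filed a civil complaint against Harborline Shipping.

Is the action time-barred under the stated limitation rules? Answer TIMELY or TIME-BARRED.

The claim accrued on 7 July 1997, when the wrongful act occurred.
Adding the 2 years base period to 7 July 1997 gives a deadline of 7 July 1999, before any tolling.
Because the written tolling agreement ran from 17 February 1999 to 17 October 1999, the deadline is extended by 242 days to 5 March 2000.
Nothing else in the chronology tolls or restarts the period.
The 17 June 2000 filing falls after the 5 March 2000 deadline; the claim is time-barred.

TIME-BARRED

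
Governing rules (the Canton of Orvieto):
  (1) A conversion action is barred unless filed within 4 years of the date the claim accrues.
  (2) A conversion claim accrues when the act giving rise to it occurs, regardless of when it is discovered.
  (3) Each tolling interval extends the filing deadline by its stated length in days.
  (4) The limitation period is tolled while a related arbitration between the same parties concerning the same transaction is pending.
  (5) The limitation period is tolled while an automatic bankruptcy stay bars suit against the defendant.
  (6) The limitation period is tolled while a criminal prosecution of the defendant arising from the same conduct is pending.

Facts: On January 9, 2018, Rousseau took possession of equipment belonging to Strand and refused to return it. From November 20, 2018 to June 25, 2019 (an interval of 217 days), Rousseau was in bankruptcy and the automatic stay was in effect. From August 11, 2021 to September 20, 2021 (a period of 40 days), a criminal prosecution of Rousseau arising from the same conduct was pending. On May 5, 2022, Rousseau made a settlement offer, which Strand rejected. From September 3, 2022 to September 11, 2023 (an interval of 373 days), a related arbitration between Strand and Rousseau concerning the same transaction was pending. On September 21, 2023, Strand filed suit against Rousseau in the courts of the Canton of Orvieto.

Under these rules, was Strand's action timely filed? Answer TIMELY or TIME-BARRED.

The claim accrued on January 9, 2018, when the wrongful act occurred.
Adding the 4 years base period to January 9, 2018 gives a deadline of January 9, 2022, before any tolling.
Because the automatic bankruptcy stay ran from November 20, 2018 to June 25, 2019, the deadline is extended by 217 days to August 14, 2022.
Because the pending criminal prosecution ran from August 11, 2021 to September 20, 2021, the deadline is extended by 40 days to September 23, 2022.
The period was tolled for 373 days by the pending related arbitration (September 3, 2022 to September 11, 2023), pushing the deadline to October 1, 2023.
Nothing else in the chronology tolls or restarts the period.
The September 21, 2023 filing precedes the October 1, 2023 deadline; the claim is timely.

TIMELY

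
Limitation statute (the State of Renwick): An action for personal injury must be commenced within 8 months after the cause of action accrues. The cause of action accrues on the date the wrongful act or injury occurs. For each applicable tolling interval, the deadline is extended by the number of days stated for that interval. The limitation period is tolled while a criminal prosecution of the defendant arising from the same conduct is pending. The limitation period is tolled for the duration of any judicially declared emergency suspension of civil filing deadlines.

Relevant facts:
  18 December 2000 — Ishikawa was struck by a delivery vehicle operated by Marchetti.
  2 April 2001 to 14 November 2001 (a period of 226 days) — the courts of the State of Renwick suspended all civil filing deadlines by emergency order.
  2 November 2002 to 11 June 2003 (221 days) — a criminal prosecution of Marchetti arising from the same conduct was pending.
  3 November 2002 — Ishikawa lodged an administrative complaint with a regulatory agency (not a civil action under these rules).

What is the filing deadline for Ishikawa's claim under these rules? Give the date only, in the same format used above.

The claim accrued on 18 December 2000, when the wrongful act occurred.
8 months from 18 December 2000 is 18 August 2001.
Because the emergency suspension of filing deadlines ran from 2 April 2001 to 14 November 2001, the deadline is extended by 226 days to 1 April 2002.
The pending criminal prosecution starting 2 November 2002 came too late — the period had run on 1 April 2002 — and so does not extend the deadline.
The other events in the timeline have no effect on the limitation period under the stated rules.

1 April 2002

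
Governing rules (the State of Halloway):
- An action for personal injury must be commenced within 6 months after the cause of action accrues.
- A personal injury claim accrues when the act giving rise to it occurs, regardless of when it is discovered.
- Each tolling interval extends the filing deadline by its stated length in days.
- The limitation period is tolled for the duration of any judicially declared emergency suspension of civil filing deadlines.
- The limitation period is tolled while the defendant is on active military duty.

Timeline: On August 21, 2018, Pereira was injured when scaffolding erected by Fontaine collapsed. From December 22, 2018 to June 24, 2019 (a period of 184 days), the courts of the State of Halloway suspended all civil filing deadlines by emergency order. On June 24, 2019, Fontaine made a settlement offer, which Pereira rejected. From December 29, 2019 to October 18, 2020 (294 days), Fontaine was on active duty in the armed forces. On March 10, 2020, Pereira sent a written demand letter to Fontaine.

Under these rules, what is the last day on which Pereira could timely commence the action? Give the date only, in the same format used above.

August 24, 2019

The limitation period began to run on August 21, 2018.
The untolled deadline — 6 months after August 21, 2018 — is February 21, 2019.
The period was tolled for 184 days by the emergency suspension of filing deadlines (December 22, 2018 to June 24, 2019), pushing the deadline to August 24, 2019.
The defendant's active military service starting December 29, 2019 came too late — the period had run on August 24, 2019 — and so does not extend the deadline.
Nothing else in the chronology tolls or restarts the period.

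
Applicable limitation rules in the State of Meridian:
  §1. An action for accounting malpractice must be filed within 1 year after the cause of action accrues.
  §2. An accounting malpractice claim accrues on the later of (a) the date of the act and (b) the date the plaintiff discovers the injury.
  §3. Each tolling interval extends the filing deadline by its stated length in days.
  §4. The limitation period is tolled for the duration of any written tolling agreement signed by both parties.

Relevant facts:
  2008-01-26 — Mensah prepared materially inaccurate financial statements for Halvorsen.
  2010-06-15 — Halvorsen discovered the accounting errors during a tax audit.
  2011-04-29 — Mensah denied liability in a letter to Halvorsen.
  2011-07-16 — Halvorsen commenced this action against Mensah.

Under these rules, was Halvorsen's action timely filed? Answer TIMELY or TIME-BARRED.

TIME-BARRED

Because discovery on 2010-06-15 post-dates the 2008-01-26 act, accrual under the later-of rule falls on 2010-06-15.
1 year from 2010-06-15 is 2011-06-15.
The other events in the timeline have no effect on the limitation period under the stated rules.
Filing on 2011-07-16 missed the 2011-06-15 deadline — the action is time-barred.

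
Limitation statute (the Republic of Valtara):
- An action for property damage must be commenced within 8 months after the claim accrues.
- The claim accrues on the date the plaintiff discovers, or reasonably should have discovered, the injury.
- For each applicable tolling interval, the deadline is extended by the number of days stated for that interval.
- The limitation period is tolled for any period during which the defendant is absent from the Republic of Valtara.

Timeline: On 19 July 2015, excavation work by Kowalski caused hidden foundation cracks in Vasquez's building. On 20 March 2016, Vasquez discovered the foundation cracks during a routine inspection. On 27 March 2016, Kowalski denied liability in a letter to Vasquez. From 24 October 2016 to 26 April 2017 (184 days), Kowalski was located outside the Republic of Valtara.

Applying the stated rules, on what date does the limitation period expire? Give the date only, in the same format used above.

Under the discovery rule, the claim accrued on 20 March 2016, when Vasquez discovered the injury — not on the 19 July 2015 date of the underlying act.
Adding the 8 months base period to 20 March 2016 gives a deadline of 20 November 2016, before any tolling.
Because the defendant's absence from the jurisdiction ran from 24 October 2016 to 26 April 2017, the deadline is extended by 184 days to 23 May 2017.
None of the other events listed affects the running of the period under the stated rules.

23 May 2017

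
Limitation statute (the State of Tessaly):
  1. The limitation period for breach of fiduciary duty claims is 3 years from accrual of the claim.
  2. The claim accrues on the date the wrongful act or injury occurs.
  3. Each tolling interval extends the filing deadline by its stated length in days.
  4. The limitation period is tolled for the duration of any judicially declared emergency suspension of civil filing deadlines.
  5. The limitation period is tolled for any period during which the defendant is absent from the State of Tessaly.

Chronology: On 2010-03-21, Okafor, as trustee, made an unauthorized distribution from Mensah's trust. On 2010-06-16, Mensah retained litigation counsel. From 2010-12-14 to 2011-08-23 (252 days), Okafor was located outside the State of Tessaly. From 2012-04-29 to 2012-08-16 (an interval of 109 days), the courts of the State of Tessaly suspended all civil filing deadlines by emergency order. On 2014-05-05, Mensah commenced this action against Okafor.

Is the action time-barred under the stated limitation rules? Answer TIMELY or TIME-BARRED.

TIME-BARRED

The limitation period began to run on 2010-03-21.
The untolled deadline — 3 years after 2010-03-21 — is 2013-03-21.
The defendant's absence from the jurisdiction from 2010-12-14 to 2011-08-23 tolled the period for 252 days, extending the deadline to 2013-11-28.
The period was tolled for 109 days by the emergency suspension of filing deadlines (2012-04-29 to 2012-08-16), pushing the deadline to 2014-03-17.
None of the other events listed affects the running of the period under the stated rules.
Mensah filed on 2014-05-05, after the 2014-03-17 deadline, so the action is time-barred.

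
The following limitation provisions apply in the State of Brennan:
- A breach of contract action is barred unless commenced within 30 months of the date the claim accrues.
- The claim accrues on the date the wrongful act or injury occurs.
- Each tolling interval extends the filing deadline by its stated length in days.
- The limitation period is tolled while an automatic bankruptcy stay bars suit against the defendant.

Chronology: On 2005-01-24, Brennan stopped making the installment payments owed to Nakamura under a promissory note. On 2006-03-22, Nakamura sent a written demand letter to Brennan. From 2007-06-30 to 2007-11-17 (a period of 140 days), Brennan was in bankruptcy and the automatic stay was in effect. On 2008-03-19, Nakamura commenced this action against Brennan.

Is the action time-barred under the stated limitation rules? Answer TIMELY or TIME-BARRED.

The claim accrued on 2005-01-24, the date of the act.
The untolled deadline — 30 months after 2005-01-24 — is 2007-07-24.
Because the automatic bankruptcy stay ran from 2007-06-30 to 2007-11-17, the deadline is extended by 140 days to 2007-12-11.
The other events in the timeline have no effect on the limitation period under the stated rules.
Filing on 2008-03-19 missed the 2007-12-11 deadline — the action is time-barred.

TIME-BARRED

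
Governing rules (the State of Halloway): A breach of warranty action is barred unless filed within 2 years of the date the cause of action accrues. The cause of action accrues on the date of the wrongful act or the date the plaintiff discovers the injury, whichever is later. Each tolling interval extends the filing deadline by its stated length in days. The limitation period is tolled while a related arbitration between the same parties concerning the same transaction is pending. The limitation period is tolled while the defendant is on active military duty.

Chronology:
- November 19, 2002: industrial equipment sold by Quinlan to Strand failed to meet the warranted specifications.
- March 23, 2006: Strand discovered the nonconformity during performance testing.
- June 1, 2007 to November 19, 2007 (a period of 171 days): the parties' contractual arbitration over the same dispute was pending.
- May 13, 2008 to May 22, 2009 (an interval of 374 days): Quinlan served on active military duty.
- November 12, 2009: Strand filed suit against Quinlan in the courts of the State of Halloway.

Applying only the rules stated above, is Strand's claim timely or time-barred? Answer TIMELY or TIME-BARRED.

Because discovery on March 23, 2006 post-dates the November 19, 2002 act, accrual under the later-of rule falls on March 23, 2006.
2 years from March 23, 2006 is March 23, 2008.
The pending related arbitration from June 1, 2007 to November 19, 2007 tolled the period for 171 days, extending the deadline to September 10, 2008.
The period was tolled for 374 days by the defendant's active military service (May 13, 2008 to May 22, 2009), pushing the deadline to September 19, 2009.
Strand filed on November 12, 2009, after the September 19, 2009 deadline, so the action is time-barred.

TIME-BARRED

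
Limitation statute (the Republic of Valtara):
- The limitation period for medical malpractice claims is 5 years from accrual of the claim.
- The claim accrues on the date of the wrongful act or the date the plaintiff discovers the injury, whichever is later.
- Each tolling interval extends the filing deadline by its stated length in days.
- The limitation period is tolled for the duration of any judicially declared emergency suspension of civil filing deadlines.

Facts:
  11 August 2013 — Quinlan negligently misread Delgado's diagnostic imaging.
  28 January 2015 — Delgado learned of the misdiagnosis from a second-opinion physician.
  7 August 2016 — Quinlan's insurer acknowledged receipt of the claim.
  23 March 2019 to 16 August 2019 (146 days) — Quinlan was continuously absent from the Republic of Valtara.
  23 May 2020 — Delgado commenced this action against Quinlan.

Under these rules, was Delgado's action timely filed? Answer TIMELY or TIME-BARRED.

The claim accrued on 28 January 2015 — the later of the 11 August 2013 act and the 28 January 2015 discovery.
Adding the 5 years base period to 28 January 2015 gives a deadline of 28 January 2020, before any tolling.
Although the defendant's absence ran from 23 March 2019 to 16 August 2019, the stated rules do not make that a tolling event, so it is disregarded.
None of the other events listed affects the running of the period under the stated rules.
The 23 May 2020 filing falls after the 28 January 2020 deadline; the claim is time-barred.

TIME-BARRED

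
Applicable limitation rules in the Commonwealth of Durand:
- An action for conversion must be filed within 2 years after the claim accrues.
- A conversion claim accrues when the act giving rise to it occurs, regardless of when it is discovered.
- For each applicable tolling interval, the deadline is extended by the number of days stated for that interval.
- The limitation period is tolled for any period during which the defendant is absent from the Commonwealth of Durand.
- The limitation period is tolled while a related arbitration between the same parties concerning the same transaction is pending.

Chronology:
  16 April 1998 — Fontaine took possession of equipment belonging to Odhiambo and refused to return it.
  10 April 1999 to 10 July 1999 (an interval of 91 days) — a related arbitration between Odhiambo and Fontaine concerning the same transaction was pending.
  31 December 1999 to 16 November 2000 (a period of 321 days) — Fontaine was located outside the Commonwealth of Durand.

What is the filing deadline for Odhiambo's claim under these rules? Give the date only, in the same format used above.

2 June 2001

The claim accrued on 16 April 1998, when the wrongful act occurred.
Adding the 2 years base period to 16 April 1998 gives a deadline of 16 April 2000, before any tolling.
The period was tolled for 91 days by the pending related arbitration (10 April 1999 to 10 July 1999), pushing the deadline to 16 July 2000.
The period was tolled for 321 days by the defendant's absence from the jurisdiction (31 December 1999 to 16 November 2000), pushing the deadline to 2 June 2001.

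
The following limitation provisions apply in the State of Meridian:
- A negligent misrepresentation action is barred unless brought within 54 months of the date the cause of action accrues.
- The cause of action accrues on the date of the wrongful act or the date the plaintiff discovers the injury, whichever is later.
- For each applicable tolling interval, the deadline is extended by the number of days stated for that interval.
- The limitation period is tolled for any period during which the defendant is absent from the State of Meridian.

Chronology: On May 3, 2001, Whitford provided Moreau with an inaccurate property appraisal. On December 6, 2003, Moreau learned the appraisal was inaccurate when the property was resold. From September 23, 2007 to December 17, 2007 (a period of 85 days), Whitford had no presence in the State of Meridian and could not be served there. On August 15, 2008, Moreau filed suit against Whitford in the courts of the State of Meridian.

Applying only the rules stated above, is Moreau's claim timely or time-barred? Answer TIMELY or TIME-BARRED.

TIMELY

Because discovery on December 6, 2003 post-dates the May 3, 2001 act, accrual under the later-of rule falls on December 6, 2003.
Adding the 54 months base period to December 6, 2003 gives a deadline of June 6, 2008, before any tolling.
Because the defendant's absence from the jurisdiction ran from September 23, 2007 to December 17, 2007, the deadline is extended by 85 days to August 30, 2008.
Moreau filed on August 15, 2008, before the August 30, 2008 deadline, so the action is timely.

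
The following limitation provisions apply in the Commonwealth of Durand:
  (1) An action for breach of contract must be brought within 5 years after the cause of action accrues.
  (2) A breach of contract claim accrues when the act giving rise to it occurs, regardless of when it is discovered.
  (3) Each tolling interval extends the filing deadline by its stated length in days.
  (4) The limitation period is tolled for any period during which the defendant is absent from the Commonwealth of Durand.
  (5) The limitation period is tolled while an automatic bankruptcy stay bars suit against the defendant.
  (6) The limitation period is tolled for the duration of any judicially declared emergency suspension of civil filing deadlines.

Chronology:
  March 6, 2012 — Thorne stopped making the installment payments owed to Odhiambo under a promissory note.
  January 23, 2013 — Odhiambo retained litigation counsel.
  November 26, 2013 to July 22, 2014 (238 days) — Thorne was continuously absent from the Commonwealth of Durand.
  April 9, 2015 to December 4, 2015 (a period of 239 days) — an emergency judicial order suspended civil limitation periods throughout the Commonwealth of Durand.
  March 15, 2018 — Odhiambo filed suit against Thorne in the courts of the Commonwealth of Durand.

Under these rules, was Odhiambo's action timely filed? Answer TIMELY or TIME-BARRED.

TIMELY

The limitation period began to run on March 6, 2012.
Adding the 5 years base period to March 6, 2012 gives a deadline of March 6, 2017, before any tolling.
Because the defendant's absence from the jurisdiction ran from November 26, 2013 to July 22, 2014, the deadline is extended by 238 days to October 30, 2017.
Because the emergency suspension of filing deadlines ran from April 9, 2015 to December 4, 2015, the deadline is extended by 239 days to June 26, 2018.
The other events in the timeline have no effect on the limitation period under the stated rules.
The March 15, 2018 filing precedes the June 26, 2018 deadline; the claim is timely.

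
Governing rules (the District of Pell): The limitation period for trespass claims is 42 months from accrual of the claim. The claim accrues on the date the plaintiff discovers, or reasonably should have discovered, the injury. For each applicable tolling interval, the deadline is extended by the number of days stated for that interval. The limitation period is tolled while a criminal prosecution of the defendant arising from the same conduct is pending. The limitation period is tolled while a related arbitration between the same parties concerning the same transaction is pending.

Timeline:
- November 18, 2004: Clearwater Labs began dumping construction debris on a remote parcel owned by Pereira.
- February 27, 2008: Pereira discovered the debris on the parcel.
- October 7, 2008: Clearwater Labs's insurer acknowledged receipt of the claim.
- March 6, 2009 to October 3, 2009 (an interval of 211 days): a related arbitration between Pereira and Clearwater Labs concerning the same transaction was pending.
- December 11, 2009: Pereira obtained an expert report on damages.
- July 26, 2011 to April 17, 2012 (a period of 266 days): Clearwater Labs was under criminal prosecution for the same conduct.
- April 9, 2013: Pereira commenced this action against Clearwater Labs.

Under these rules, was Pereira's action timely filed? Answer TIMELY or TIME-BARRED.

The claim did not accrue until Pereira discovered the injury on February 27, 2008; the November 18, 2004 act date does not start the clock under the stated rule.
The untolled deadline — 42 months after February 27, 2008 — is August 27, 2011.
The period was tolled for 211 days by the pending related arbitration (March 6, 2009 to October 3, 2009), pushing the deadline to March 25, 2012.
The period was tolled for 266 days by the pending criminal prosecution (July 26, 2011 to April 17, 2012), pushing the deadline to December 16, 2012.
Nothing else in the chronology tolls or restarts the period.
Filing on April 9, 2013 missed the December 16, 2012 deadline — the action is time-barred.

TIME-BARRED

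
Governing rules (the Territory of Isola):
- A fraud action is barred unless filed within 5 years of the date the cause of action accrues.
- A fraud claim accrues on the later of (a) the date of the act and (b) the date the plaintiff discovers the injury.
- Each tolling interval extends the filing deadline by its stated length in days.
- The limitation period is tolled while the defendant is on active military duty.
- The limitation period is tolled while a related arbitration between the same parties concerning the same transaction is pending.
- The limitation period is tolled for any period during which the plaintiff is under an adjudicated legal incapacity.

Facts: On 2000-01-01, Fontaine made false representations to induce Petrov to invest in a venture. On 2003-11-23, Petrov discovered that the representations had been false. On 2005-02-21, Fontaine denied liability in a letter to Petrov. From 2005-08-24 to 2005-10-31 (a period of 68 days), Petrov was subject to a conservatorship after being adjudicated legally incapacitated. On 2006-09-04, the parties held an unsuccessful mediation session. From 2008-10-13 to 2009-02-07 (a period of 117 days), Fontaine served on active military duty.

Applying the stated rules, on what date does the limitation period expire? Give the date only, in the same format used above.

2009-05-27

Taking the later of the act (2000-01-01) and discovery (2003-11-23), the claim accrued on 2003-11-23.
5 years from 2003-11-23 is 2008-11-23.
Because the plaintiff's legal incapacity ran from 2005-08-24 to 2005-10-31, the deadline is extended by 68 days to 2009-01-30.
The period was tolled for 117 days by the defendant's active military service (2008-10-13 to 2009-02-07), pushing the deadline to 2009-05-27.
None of the other events listed affects the running of the period under the stated rules.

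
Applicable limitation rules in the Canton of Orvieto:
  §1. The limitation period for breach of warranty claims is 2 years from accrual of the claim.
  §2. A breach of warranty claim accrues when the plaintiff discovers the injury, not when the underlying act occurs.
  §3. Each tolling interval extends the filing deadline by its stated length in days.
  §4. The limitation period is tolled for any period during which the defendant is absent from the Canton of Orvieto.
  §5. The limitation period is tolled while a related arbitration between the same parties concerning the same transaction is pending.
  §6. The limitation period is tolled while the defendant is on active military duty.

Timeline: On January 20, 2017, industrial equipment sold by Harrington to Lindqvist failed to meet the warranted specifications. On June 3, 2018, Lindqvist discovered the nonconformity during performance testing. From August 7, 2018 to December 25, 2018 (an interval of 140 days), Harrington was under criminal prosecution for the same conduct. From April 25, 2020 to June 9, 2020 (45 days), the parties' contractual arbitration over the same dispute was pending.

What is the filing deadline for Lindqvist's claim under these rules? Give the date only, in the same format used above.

The claim did not accrue until Lindqvist discovered the injury on June 3, 2018; the January 20, 2017 act date does not start the clock under the stated rule.
2 years from June 3, 2018 is June 3, 2020.
Because the pending related arbitration ran from April 25, 2020 to June 9, 2020, the deadline is extended by 45 days to July 18, 2020.
No stated provision tolls the period for a criminal prosecution, so the interval from August 7, 2018 to December 25, 2018 has no effect on the deadline.

July 18, 2020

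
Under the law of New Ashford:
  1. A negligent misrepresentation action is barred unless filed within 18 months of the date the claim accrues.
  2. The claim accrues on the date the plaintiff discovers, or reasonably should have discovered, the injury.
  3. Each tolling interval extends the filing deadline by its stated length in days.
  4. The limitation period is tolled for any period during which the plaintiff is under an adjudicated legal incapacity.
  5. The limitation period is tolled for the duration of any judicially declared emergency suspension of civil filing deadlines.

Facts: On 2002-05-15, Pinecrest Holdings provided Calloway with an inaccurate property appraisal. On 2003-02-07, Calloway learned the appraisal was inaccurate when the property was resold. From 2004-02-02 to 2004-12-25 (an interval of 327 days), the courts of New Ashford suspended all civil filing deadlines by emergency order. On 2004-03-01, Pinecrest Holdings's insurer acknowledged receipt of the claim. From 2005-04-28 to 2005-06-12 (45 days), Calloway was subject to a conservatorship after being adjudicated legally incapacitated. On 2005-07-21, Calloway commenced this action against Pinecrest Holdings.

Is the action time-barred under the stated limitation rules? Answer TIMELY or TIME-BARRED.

TIMELY

Under the discovery rule, the claim accrued on 2003-02-07, when Calloway discovered the injury — not on the 2002-05-15 date of the underlying act.
The untolled deadline — 18 months after 2003-02-07 — is 2004-08-07.
The period was tolled for 327 days by the emergency suspension of filing deadlines (2004-02-02 to 2004-12-25), pushing the deadline to 2005-06-30.
Because the plaintiff's legal incapacity ran from 2005-04-28 to 2005-06-12, the deadline is extended by 45 days to 2005-08-14.
The other events in the timeline have no effect on the limitation period under the stated rules.
Calloway filed on 2005-07-21, before the 2005-08-14 deadline, so the action is timely.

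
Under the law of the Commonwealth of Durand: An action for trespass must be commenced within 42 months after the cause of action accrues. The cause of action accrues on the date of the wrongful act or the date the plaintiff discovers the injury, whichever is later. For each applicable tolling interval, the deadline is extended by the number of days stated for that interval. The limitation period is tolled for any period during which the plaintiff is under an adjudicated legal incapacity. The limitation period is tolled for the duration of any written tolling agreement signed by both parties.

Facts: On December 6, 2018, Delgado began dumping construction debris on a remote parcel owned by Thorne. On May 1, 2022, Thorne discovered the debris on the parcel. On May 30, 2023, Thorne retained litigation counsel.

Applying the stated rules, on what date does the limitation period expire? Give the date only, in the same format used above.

Because discovery on May 1, 2022 post-dates the December 6, 2018 act, accrual under the later-of rule falls on May 1, 2022.
The untolled deadline — 42 months after May 1, 2022 — is November 1, 2025.
The other events in the timeline have no effect on the limitation period under the stated rules.

November 1, 2025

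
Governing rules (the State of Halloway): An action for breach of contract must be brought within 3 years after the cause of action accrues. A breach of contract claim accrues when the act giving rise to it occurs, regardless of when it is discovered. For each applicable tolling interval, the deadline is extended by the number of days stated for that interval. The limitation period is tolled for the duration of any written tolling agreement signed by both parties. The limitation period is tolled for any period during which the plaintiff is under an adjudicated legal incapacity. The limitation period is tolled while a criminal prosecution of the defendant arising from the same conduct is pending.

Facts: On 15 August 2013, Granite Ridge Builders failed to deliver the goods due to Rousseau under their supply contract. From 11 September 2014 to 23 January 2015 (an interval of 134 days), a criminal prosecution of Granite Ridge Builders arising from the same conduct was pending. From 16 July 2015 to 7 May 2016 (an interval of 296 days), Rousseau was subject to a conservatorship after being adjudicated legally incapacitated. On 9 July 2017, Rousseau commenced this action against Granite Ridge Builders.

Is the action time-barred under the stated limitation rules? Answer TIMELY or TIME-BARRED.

TIMELY

The claim accrued on 15 August 2013, when the wrongful act occurred.
The untolled deadline — 3 years after 15 August 2013 — is 15 August 2016.
The period was tolled for 134 days by the pending criminal prosecution (11 September 2014 to 23 January 2015), pushing the deadline to 27 December 2016.
The plaintiff's legal incapacity from 16 July 2015 to 7 May 2016 tolled the period for 296 days, extending the deadline to 19 October 2017.
Filing on 9 July 2017 beat the 19 October 2017 deadline — the action is timely.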